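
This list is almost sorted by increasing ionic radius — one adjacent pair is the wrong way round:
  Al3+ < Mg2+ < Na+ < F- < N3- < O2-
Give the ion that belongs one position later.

Compare adjacent ions: both have 10 electrons but Z(O)=8 > Z(N)=7, so O2- should be the smaller of the two — yet in this increasing list N3- sits before O2-. Nothing else is reversed, so N3- should move one place to the right.

N3-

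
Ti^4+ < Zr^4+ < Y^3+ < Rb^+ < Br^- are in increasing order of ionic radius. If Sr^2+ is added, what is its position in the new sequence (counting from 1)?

Work out protons and electrons: Ti^4+ has 18 e⁻ (Z=22), Zr^4+ has 36 e⁻ (Z=40), Y^3+ has 36 e⁻ (Z=39), Sr^2+ has 36 e⁻ (Z=38), Rb^+ has 36 e⁻ (Z=37), Br^- has 36 e⁻ (Z=35). Ti^4+ < Zr^4+ (same group, period 4 vs 5); Zr^4+ < Y^3+ (both 36 e⁻, Z=40>39); Y^3+ < Sr^2+ (isoelectronic, higher Z=39 is smaller); Sr^2+ < Rb^+ (both 36 e⁻, Z=38>37); Rb^+ < Br^- (isoelectronic, higher Z=37 is smaller).
The complete sequence is Ti^4+ < Zr^4+ < Y^3+ < Sr^2+ < Rb^+ < Br^-. Sr^2+ sits at position 4.

4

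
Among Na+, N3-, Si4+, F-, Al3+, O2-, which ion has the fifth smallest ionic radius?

O2-

Each ion has 10 electrons. The ranking follows nuclear charge in reverse — greater Z gives a smaller radius. Si4+ (Z=14), Al3+ (Z=13), Na+ (Z=11), F- (Z=9), O2- (Z=8), N3- (Z=7).
Ordering: Si4+ < Al3+ < Na+ < F- < O2- < N3-. The fifth smallest is O2-.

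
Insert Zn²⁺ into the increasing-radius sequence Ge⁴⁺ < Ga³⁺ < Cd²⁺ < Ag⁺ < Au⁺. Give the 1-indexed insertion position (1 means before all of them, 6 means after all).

3

Ge⁴⁺: 28 e⁻, Z=32, Ga³⁺: 28 e⁻, Z=31, Zn²⁺: 28 e⁻, Z=30, Cd²⁺: 46 e⁻, Z=48, Ag⁺: 46 e⁻, Z=47, Au⁺: 78 e⁻, Z=79. Ge⁴⁺ < Ga³⁺ (both 28 e⁻, Z=32>31); Ga³⁺ < Zn²⁺ (both 28 e⁻, Z=31>30); Zn²⁺ < Cd²⁺ (same group, 1 shell fewer); Cd²⁺ < Ag⁺ (both 46 e⁻, Z=48>47); Ag⁺ < Au⁺ (same group, period 5 vs 6).
Putting Zn²⁺ in gives Ge⁴⁺ < Ga³⁺ < Zn²⁺ < Cd²⁺ < Ag⁺ < Au⁺; it lands at slot 3.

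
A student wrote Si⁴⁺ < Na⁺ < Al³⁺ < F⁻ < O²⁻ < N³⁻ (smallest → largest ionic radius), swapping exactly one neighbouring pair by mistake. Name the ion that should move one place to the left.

Al³⁺

Scanning neighbour by neighbour, only Na⁺/Al³⁺ violates a trend: both have 10 electrons but Z(Al)=13 > Z(Na)=11, so Al³⁺ should be the smaller of the two. That makes Al³⁺ the one sitting a position late relative to where it belongs.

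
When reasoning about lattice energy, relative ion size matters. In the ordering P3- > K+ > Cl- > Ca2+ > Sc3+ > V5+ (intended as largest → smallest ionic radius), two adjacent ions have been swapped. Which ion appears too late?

The pair K+, Cl- is the wrong way round — both have 18 electrons but Z(K)=19 > Z(Cl)=17, so K+ should be the smaller of the two. All other adjacent pairs agree with periodic trends, so Cl- is the misplaced ion.

Cl-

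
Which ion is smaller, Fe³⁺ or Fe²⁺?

Fe³⁺

Same element, different charge: the more highly charged cation has fewer electrons and a greater effective nuclear charge per electron, making Fe³⁺ the smallest.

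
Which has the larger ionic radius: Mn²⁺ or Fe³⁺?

Mn²⁺

Isoelectronic series (23 e⁻ each). Size is set by nuclear charge: more protons means a smaller ion. Fe³⁺ (Z=26), Mn²⁺ (Z=25).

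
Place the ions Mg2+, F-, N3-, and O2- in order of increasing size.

Mg2+ < F- < O2- < N3-

Each ion has 10 electrons. The ranking follows nuclear charge in reverse — greater Z gives a smaller radius. Mg2+ (Z=12), F- (Z=9), O2- (Z=8), N3- (Z=7).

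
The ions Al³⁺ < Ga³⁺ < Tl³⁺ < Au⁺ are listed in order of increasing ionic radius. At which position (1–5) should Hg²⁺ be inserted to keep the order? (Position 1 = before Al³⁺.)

4

Work out protons and electrons: Al³⁺ (Z=13, 10 e⁻), Ga³⁺ (Z=31, 28 e⁻), Tl³⁺ (Z=81, 78 e⁻), Hg²⁺ (Z=80, 78 e⁻), Au⁺ (Z=79, 78 e⁻). Al³⁺ < Ga³⁺ (same group, 1 shell fewer); Ga³⁺ < Tl³⁺ (same group, 2 shells fewer); Tl³⁺ < Hg²⁺ (both 78 e⁻, Z=81>80); Hg²⁺ < Au⁺ (isoelectronic, higher Z=80 is smaller).
The complete sequence is Al³⁺ < Ga³⁺ < Tl³⁺ < Hg²⁺ < Au⁺. Hg²⁺ sits at position 4.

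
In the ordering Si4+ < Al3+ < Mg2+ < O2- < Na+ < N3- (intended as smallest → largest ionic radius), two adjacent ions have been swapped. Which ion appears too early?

O2-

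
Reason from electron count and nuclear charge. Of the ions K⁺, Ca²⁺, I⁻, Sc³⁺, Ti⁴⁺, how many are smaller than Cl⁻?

Ti⁴⁺ (Z=22, 18 e⁻), Sc³⁺ (Z=21, 18 e⁻), Ca²⁺ (Z=20, 18 e⁻), K⁺ (Z=19, 18 e⁻), Cl⁻ (Z=17, 18 e⁻), I⁻ (Z=53, 54 e⁻). Ti⁴⁺ < Sc³⁺ (both 18 e⁻, Z=22>21); Sc³⁺ < Ca²⁺ (isoelectronic, higher Z=21 is smaller); Ca²⁺ < K⁺ (isoelectronic, higher Z=20 is smaller); K⁺ < Cl⁻ (both 18 e⁻, Z=19>17); Cl⁻ < I⁻ (same group, period 3 vs 5).
Overall: Ti⁴⁺ < Sc³⁺ < Ca²⁺ < K⁺ < Cl⁻ < I⁻. Cl⁻ has 4 below it and 1 above. So 4 are smaller.

4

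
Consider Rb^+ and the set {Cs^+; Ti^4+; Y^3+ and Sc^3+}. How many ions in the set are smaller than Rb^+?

3

Electron counts and nuclear charges: Ti^4+ has 18 e⁻ (Z=22), Sc^3+ has 18 e⁻ (Z=21), Y^3+ has 36 e⁻ (Z=39), Rb^+ has 36 e⁻ (Z=37), Cs^+ has 54 e⁻ (Z=55). Ti^4+ < Sc^3+ (isoelectronic, higher Z=22 is smaller); Sc^3+ < Y^3+ (same group, period 4 vs 5); Y^3+ < Rb^+ (isoelectronic, higher Z=39 is smaller); Rb^+ < Cs^+ (same group, period 5 vs 6).
Relative to Rb^+, the ions that are smaller are Ti^4+, Sc^3+, Y^3+. So 3 are smaller.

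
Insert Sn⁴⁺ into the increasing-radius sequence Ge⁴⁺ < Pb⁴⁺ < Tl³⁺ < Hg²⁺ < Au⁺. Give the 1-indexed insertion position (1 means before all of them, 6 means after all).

2

First list Z and electron count for each: Ge⁴⁺ (Z=32, 28 e⁻), Sn⁴⁺ (Z=50, 46 e⁻), Pb⁴⁺ (Z=82, 78 e⁻), Tl³⁺ (Z=81, 78 e⁻), Hg²⁺ (Z=80, 78 e⁻), Au⁺ (Z=79, 78 e⁻). Ge⁴⁺ < Sn⁴⁺ (same group, period 4 vs 5); Sn⁴⁺ < Pb⁴⁺ (same group, period 5 vs 6); Pb⁴⁺ < Tl³⁺ (both 78 e⁻, Z=82>81); Tl³⁺ < Hg²⁺ (isoelectronic, higher Z=81 is smaller); Hg²⁺ < Au⁺ (isoelectronic, higher Z=80 is smaller).
Merged order: Ge⁴⁺ < Sn⁴⁺ < Pb⁴⁺ < Tl³⁺ < Hg²⁺ < Au⁺ — Sn⁴⁺ is number 2.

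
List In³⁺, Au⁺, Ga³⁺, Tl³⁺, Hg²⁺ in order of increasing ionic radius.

Ga³⁺ < In³⁺ < Tl³⁺ < Hg²⁺ < Au⁺

Ga³⁺ (Z=31, 28 e⁻), In³⁺ (Z=49, 46 e⁻), Tl³⁺ (Z=81, 78 e⁻), Hg²⁺ (Z=80, 78 e⁻), Au⁺ (Z=79, 78 e⁻). Ga³⁺ < In³⁺ (same group, 1 shell fewer); In³⁺ < Tl³⁺ (same group, 1 shell fewer); Tl³⁺ < Hg²⁺ (isoelectronic, higher Z=81 is smaller); Hg²⁺ < Au⁺ (isoelectronic, higher Z=80 is smaller).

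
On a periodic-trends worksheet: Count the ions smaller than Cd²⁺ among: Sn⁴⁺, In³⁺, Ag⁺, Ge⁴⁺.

3

Tabulating Z and e⁻: Ge⁴⁺ has 28 e⁻ (Z=32), Sn⁴⁺ has 46 e⁻ (Z=50), In³⁺ has 46 e⁻ (Z=49), Cd²⁺ has 46 e⁻ (Z=48), Ag⁺ has 46 e⁻ (Z=47). Ge⁴⁺ < Sn⁴⁺ (same group, 1 shell fewer); Sn⁴⁺ < In³⁺ (both 46 e⁻, Z=50>49); In³⁺ < Cd²⁺ (isoelectronic, higher Z=49 is smaller); Cd²⁺ < Ag⁺ (both 46 e⁻, Z=48>47).
Relative to Cd²⁺, the ions that are smaller are Ge⁴⁺, Sn⁴⁺, In³⁺. That's 3.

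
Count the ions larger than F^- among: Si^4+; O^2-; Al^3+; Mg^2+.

1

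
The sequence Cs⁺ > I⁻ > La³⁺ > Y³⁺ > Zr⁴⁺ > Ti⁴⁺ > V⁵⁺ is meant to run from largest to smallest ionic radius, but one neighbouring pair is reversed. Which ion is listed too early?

Cs⁺

Scanning neighbour by neighbour, only Cs⁺/I⁻ violates a trend: both have 54 electrons but Z(Cs)=55 > Z(I)=53, so Cs⁺ should be the smaller of the two. That makes Cs⁺ the one sitting a position early relative to where it belongs.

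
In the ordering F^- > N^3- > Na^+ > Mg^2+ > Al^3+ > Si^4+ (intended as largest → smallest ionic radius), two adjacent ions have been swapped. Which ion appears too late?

The pair F^-, N^3- is the wrong way round — both have 10 electrons but Z(F)=9 > Z(N)=7, so F^- should be the smaller of the two. All other adjacent pairs agree with periodic trends, so N^3- is the misplaced ion.

N^3-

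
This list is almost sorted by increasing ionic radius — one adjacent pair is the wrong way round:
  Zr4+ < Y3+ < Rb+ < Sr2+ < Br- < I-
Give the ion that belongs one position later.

Rb+

Scanning neighbour by neighbour, only Rb+/Sr2+ violates a trend: they are isoelectronic (36 e⁻) and Sr has more protons than Rb (38 vs 37), making Sr2+ smaller. That makes Rb+ the one sitting a position early relative to where it belongs.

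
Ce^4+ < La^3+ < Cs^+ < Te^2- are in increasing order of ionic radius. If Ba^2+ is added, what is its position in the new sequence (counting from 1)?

These species are isoelectronic with 54 electrons. The only difference is the number of protons: Ce^4+ (Z=58), La^3+ (Z=57), Ba^2+ (Z=56), Cs^+ (Z=55), Te^2- (Z=52). The strongest nuclear pull (Ce^4+) gives the smallest ion.
Putting Ba^2+ in gives Ce^4+ < La^3+ < Ba^2+ < Cs^+ < Te^2-; it lands at slot 3.

3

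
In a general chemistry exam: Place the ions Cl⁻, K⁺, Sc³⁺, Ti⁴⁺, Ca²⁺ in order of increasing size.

These species are isoelectronic with 18 electrons. The only difference is the number of protons: Ti⁴⁺ (Z=22), Sc³⁺ (Z=21), Ca²⁺ (Z=20), K⁺ (Z=19), Cl⁻ (Z=17). The strongest nuclear pull (Ti⁴⁺) gives the smallest ion.

Ti⁴⁺ < Sc³⁺ < Ca²⁺ < K⁺ < Cl⁻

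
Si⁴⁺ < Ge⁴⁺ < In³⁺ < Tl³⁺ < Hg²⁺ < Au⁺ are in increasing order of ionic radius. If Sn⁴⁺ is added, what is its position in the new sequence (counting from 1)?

3

Tabulating Z and e⁻: Si⁴⁺ has 10 e⁻ (Z=14), Ge⁴⁺ has 28 e⁻ (Z=32), Sn⁴⁺ has 46 e⁻ (Z=50), In³⁺ has 46 e⁻ (Z=49), Tl³⁺ has 78 e⁻ (Z=81), Hg²⁺ has 78 e⁻ (Z=80), Au⁺ has 78 e⁻ (Z=79). Si⁴⁺ < Ge⁴⁺ (same group, period 3 vs 4); Ge⁴⁺ < Sn⁴⁺ (same group, 1 shell fewer); Sn⁴⁺ < In³⁺ (isoelectronic, higher Z=50 is smaller); In³⁺ < Tl³⁺ (same group, period 5 vs 6); Tl³⁺ < Hg²⁺ (both 78 e⁻, Z=81>80); Hg²⁺ < Au⁺ (isoelectronic, higher Z=80 is smaller).
With Sn⁴⁺ included the full order is Si⁴⁺ < Ge⁴⁺ < Sn⁴⁺ < In³⁺ < Tl³⁺ < Hg²⁺ < Au⁺, so it takes position 3.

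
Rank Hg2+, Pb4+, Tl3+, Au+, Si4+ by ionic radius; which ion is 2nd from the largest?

Work out protons and electrons: Si4+ has 10 e⁻ (Z=14), Pb4+ has 78 e⁻ (Z=82), Tl3+ has 78 e⁻ (Z=81), Hg2+ has 78 e⁻ (Z=80), Au+ has 78 e⁻ (Z=79). Si4+ < Pb4+ (same group, 3 shells fewer); Pb4+ < Tl3+ (both 78 e⁻, Z=82>81); Tl3+ < Hg2+ (both 78 e⁻, Z=81>80); Hg2+ < Au+ (isoelectronic, higher Z=80 is smaller).
So the order is Si4+ < Pb4+ < Tl3+ < Hg2+ < Au+; the 2nd-largest ion is Hg2+.

Hg2+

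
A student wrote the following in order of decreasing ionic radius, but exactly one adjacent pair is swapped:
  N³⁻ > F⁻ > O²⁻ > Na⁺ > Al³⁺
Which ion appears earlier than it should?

F⁻

Compare adjacent ions: F⁻ and O²⁻ share 10 electrons; the higher nuclear charge on F (Z=9) contracts it more, so F⁻ < O²⁻ — yet in this decreasing list F⁻ sits before O²⁻. Nothing else is reversed, so F⁻ should move one place to the right.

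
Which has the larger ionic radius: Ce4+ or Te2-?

Te2-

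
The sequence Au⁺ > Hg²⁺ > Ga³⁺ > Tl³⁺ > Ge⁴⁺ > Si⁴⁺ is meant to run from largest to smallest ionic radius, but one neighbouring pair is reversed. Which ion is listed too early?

Scanning neighbour by neighbour, only Ga³⁺/Tl³⁺ violates a trend: same group and charge — period 4 sits above period 6, so Ga³⁺ is smaller. That makes Ga³⁺ the one sitting a position early relative to where it belongs.

Ga³⁺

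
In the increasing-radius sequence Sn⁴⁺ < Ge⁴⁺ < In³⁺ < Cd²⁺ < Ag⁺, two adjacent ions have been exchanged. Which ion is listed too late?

Compare adjacent ions: same group and charge — period 4 sits above period 5, so Ge⁴⁺ is smaller — yet in this increasing list Sn⁴⁺ sits before Ge⁴⁺. Nothing else is reversed, so Ge⁴⁺ should move one place to the left.

Ge⁴⁺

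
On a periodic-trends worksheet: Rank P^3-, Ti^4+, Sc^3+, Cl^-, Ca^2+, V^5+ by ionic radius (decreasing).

P^3- > Cl^- > Ca^2+ > Sc^3+ > Ti^4+ > V^5+

These species are isoelectronic with 18 electrons. The only difference is the number of protons: V^5+ (Z=23), Ti^4+ (Z=22), Sc^3+ (Z=21), Ca^2+ (Z=20), Cl^- (Z=17), P^3- (Z=15). The strongest nuclear pull (V^5+) gives the smallest ion.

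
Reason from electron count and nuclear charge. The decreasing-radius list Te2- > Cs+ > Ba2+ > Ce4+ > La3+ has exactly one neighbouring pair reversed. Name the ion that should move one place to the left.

La3+

Compare adjacent ions: both have 54 electrons but Z(Ce)=58 > Z(La)=57, so Ce4+ should be the smaller of the two — yet in this decreasing list Ce4+ sits before La3+. Nothing else is reversed, so La3+ should move one place to the left.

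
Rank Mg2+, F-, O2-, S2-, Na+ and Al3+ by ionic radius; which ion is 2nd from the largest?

Electron counts and nuclear charges: Al3+: 10 e⁻, Z=13, Mg2+: 10 e⁻, Z=12, Na+: 10 e⁻, Z=11, F-: 10 e⁻, Z=9, O2-: 10 e⁻, Z=8, S2-: 18 e⁻, Z=16. Al3+ < Mg2+ (both 10 e⁻, Z=13>12); Mg2+ < Na+ (isoelectronic, higher Z=12 is smaller); Na+ < F- (isoelectronic, higher Z=11 is smaller); F- < O2- (both 10 e⁻, Z=9>8); O2- < S2- (same group, period 2 vs 3).
So the order is Al3+ < Mg2+ < Na+ < F- < O2- < S2-; the 2nd-largest ion is O2-.

O2-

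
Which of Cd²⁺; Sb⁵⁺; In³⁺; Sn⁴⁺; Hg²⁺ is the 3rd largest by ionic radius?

In³⁺

Electron counts and nuclear charges: Sb⁵⁺ (Z=51, 46 e⁻), Sn⁴⁺ (Z=50, 46 e⁻), In³⁺ (Z=49, 46 e⁻), Cd²⁺ (Z=48, 46 e⁻), Hg²⁺ (Z=80, 78 e⁻). Sb⁵⁺ < Sn⁴⁺ (both 46 e⁻, Z=51>50); Sn⁴⁺ < In³⁺ (isoelectronic, higher Z=50 is smaller); In³⁺ < Cd²⁺ (both 46 e⁻, Z=49>48); Cd²⁺ < Hg²⁺ (same group, 1 shell fewer).
So the order is Sb⁵⁺ < Sn⁴⁺ < In³⁺ < Cd²⁺ < Hg²⁺; the 3rd-largest ion is In³⁺.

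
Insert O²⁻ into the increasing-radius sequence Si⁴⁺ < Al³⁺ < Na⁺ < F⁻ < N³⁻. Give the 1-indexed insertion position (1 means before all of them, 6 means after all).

All of these have 10 electrons (isoelectronic). With the same electron cloud, the ion with the most protons pulls it in tightest. Nuclear charges: Si⁴⁺ (Z=14), Al³⁺ (Z=13), Na⁺ (Z=11), F⁻ (Z=9), O²⁻ (Z=8), N³⁻ (Z=7). Highest Z is smallest.
The complete sequence is Si⁴⁺ < Al³⁺ < Na⁺ < F⁻ < O²⁻ < N³⁻. O²⁻ sits at position 5.

5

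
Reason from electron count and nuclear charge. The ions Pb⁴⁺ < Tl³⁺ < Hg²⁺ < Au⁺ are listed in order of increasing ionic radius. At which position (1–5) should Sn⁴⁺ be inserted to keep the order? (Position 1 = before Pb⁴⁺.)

Tabulating Z and e⁻: Sn⁴⁺ (Z=50, 46 e⁻), Pb⁴⁺ (Z=82, 78 e⁻), Tl³⁺ (Z=81, 78 e⁻), Hg²⁺ (Z=80, 78 e⁻), Au⁺ (Z=79, 78 e⁻). Sn⁴⁺ < Pb⁴⁺ (same group, period 5 vs 6); Pb⁴⁺ < Tl³⁺ (isoelectronic, higher Z=82 is smaller); Tl³⁺ < Hg²⁺ (isoelectronic, higher Z=81 is smaller); Hg²⁺ < Au⁺ (both 78 e⁻, Z=80>79).
Merged order: Sn⁴⁺ < Pb⁴⁺ < Tl³⁺ < Hg²⁺ < Au⁺ — Sn⁴⁺ is number 1.

1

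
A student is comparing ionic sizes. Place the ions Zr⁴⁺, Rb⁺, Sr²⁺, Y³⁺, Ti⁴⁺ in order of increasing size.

Ti⁴⁺ < Zr⁴⁺ < Y³⁺ < Sr²⁺ < Rb⁺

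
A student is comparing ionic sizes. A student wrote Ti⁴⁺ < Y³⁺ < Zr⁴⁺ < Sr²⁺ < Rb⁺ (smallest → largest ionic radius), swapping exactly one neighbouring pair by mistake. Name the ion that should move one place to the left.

Zr⁴⁺

The pair Y³⁺, Zr⁴⁺ is the wrong way round — they are isoelectronic (36 e⁻) and Zr has more protons than Y (40 vs 39), making Zr⁴⁺ smaller. All other adjacent pairs agree with periodic trends, so Zr⁴⁺ is the misplaced ion.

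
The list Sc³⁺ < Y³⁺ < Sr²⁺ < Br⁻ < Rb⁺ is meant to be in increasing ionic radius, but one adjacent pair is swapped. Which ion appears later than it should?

Compare adjacent ions: Rb⁺ and Br⁻ share 36 electrons; the higher nuclear charge on Rb (Z=37) contracts it more, so Rb⁺ < Br⁻ — yet in this increasing list Br⁻ sits before Rb⁺. Nothing else is reversed, so Rb⁺ should move one place to the left.

Rb⁺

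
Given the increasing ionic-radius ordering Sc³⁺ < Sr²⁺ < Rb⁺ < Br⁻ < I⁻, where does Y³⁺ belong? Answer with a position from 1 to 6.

2

Work out protons and electrons: Sc³⁺ has 18 e⁻ (Z=21), Y³⁺ has 36 e⁻ (Z=39), Sr²⁺ has 36 e⁻ (Z=38), Rb⁺ has 36 e⁻ (Z=37), Br⁻ has 36 e⁻ (Z=35), I⁻ has 54 e⁻ (Z=53). Sc³⁺ < Y³⁺ (same group, 1 shell fewer); Y³⁺ < Sr²⁺ (both 36 e⁻, Z=39>38); Sr²⁺ < Rb⁺ (both 36 e⁻, Z=38>37); Rb⁺ < Br⁻ (both 36 e⁻, Z=37>35); Br⁻ < I⁻ (same group, 1 shell fewer).
Merged order: Sc³⁺ < Y³⁺ < Sr²⁺ < Rb⁺ < Br⁻ < I⁻ — Y³⁺ is number 2.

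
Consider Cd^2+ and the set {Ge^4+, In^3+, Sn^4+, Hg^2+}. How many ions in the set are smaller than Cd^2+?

Electron counts and nuclear charges: Ge^4+: 28 e⁻, Z=32, Sn^4+: 46 e⁻, Z=50, In^3+: 46 e⁻, Z=49, Cd^2+: 46 e⁻, Z=48, Hg^2+: 78 e⁻, Z=80. Ge^4+ < Sn^4+ (same group, 1 shell fewer); Sn^4+ < In^3+ (both 46 e⁻, Z=50>49); In^3+ < Cd^2+ (both 46 e⁻, Z=49>48); Cd^2+ < Hg^2+ (same group, period 5 vs 6).
Placing each against Cd^2+: smaller — Ge^4+, Sn^4+, In^3+; larger — Hg^2+. So 3 are smaller.

3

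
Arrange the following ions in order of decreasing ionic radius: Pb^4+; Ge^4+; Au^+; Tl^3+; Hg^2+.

Electron counts and nuclear charges: Ge^4+: 28 e⁻, Z=32, Pb^4+: 78 e⁻, Z=82, Tl^3+: 78 e⁻, Z=81, Hg^2+: 78 e⁻, Z=80, Au^+: 78 e⁻, Z=79. Ge^4+ < Pb^4+ (same group, 2 shells fewer); Pb^4+ < Tl^3+ (isoelectronic, higher Z=82 is smaller); Tl^3+ < Hg^2+ (both 78 e⁻, Z=81>80); Hg^2+ < Au^+ (both 78 e⁻, Z=80>79).

Au^+ > Hg^2+ > Tl^3+ > Pb^4+ > Ge^4+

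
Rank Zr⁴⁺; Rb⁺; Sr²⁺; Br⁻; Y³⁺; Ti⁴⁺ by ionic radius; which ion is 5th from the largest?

First list Z and electron count for each: Ti⁴⁺ has 18 e⁻ (Z=22), Zr⁴⁺ has 36 e⁻ (Z=40), Y³⁺ has 36 e⁻ (Z=39), Sr²⁺ has 36 e⁻ (Z=38), Rb⁺ has 36 e⁻ (Z=37), Br⁻ has 36 e⁻ (Z=35). Ti⁴⁺ < Zr⁴⁺ (same group, period 4 vs 5); Zr⁴⁺ < Y³⁺ (isoelectronic, higher Z=40 is smaller); Y³⁺ < Sr²⁺ (both 36 e⁻, Z=39>38); Sr²⁺ < Rb⁺ (both 36 e⁻, Z=38>37); Rb⁺ < Br⁻ (isoelectronic, higher Z=37 is smaller).
Ordering: Ti⁴⁺ < Zr⁴⁺ < Y³⁺ < Sr²⁺ < Rb⁺ < Br⁻. The 5th largest is Zr⁴⁺.

Zr⁴⁺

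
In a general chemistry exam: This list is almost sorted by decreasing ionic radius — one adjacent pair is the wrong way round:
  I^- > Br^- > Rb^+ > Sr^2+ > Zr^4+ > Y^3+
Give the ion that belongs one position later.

Zr^4+

Compare adjacent ions: they are isoelectronic (36 e⁻) and Zr has more protons than Y (40 vs 39), making Zr^4+ smaller — yet in this decreasing list Zr^4+ sits before Y^3+. Nothing else is reversed, so Zr^4+ should move one place to the right.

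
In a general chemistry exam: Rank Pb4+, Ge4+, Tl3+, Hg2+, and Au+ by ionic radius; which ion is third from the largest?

Tl3+

First list Z and electron count for each: Ge4+: 28 e⁻, Z=32, Pb4+: 78 e⁻, Z=82, Tl3+: 78 e⁻, Z=81, Hg2+: 78 e⁻, Z=80, Au+: 78 e⁻, Z=79. Ge4+ < Pb4+ (same group, period 4 vs 6); Pb4+ < Tl3+ (isoelectronic, higher Z=82 is smaller); Tl3+ < Hg2+ (both 78 e⁻, Z=81>80); Hg2+ < Au+ (isoelectronic, higher Z=80 is smaller).
So the order is Ge4+ < Pb4+ < Tl3+ < Hg2+ < Au+; the 3rd-largest ion is Tl3+.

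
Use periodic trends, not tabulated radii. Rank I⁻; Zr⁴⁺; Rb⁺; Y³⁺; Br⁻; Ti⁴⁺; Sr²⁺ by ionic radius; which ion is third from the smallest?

Y³⁺

Ti⁴⁺ (Z=22, 18 e⁻), Zr⁴⁺ (Z=40, 36 e⁻), Y³⁺ (Z=39, 36 e⁻), Sr²⁺ (Z=38, 36 e⁻), Rb⁺ (Z=37, 36 e⁻), Br⁻ (Z=35, 36 e⁻), I⁻ (Z=53, 54 e⁻). Ti⁴⁺ < Zr⁴⁺ (same group, period 4 vs 5); Zr⁴⁺ < Y³⁺ (both 36 e⁻, Z=40>39); Y³⁺ < Sr²⁺ (isoelectronic, higher Z=39 is smaller); Sr²⁺ < Rb⁺ (isoelectronic, higher Z=38 is smaller); Rb⁺ < Br⁻ (isoelectronic, higher Z=37 is smaller); Br⁻ < I⁻ (same group, period 4 vs 5).
Full ascending order: Ti⁴⁺ < Zr⁴⁺ < Y³⁺ < Sr²⁺ < Rb⁺ < Br⁻ < I⁻. Counting from the smallest, position 3 is Y³⁺.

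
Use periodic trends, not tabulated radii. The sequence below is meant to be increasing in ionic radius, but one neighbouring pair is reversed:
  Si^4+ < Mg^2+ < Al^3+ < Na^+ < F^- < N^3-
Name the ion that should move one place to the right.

Mg^2+

Scanning neighbour by neighbour, only Mg^2+/Al^3+ violates a trend: they are isoelectronic (10 e⁻) and Al has more protons than Mg (13 vs 12), making Al^3+ smaller. That makes Mg^2+ the one sitting a position early relative to where it belongs.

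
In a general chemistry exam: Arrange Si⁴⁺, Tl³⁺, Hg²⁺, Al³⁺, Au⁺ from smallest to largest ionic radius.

Si⁴⁺ < Al³⁺ < Tl³⁺ < Hg²⁺ < Au⁺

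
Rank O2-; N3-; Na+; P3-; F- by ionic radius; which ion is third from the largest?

First list Z and electron count for each: Na+ (Z=11, 10 e⁻), F- (Z=9, 10 e⁻), O2- (Z=8, 10 e⁻), N3- (Z=7, 10 e⁻), P3- (Z=15, 18 e⁻). Na+ < F- (both 10 e⁻, Z=11>9); F- < O2- (both 10 e⁻, Z=9>8); O2- < N3- (isoelectronic, higher Z=8 is smaller); N3- < P3- (same group, period 2 vs 3).
Ordering: Na+ < F- < O2- < N3- < P3-. The third largest is O2-.

O2-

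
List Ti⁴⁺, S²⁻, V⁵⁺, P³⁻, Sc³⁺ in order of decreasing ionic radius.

Isoelectronic series (18 e⁻ each). Size is set by nuclear charge: more protons means a smaller ion. V⁵⁺ (Z=23), Ti⁴⁺ (Z=22), Sc³⁺ (Z=21), S²⁻ (Z=16), P³⁻ (Z=15).

P³⁻ > S²⁻ > Sc³⁺ > Ti⁴⁺ > V⁵⁺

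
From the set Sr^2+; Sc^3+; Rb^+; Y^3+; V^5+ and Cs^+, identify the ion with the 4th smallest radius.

Sr^2+

Electron counts and nuclear charges: V^5+: 18 e⁻, Z=23, Sc^3+: 18 e⁻, Z=21, Y^3+: 36 e⁻, Z=39, Sr^2+: 36 e⁻, Z=38, Rb^+: 36 e⁻, Z=37, Cs^+: 54 e⁻, Z=55. V^5+ < Sc^3+ (isoelectronic, higher Z=23 is smaller); Sc^3+ < Y^3+ (same group, 1 shell fewer); Y^3+ < Sr^2+ (both 36 e⁻, Z=39>38); Sr^2+ < Rb^+ (isoelectronic, higher Z=38 is smaller); Rb^+ < Cs^+ (same group, period 5 vs 6).
Ordering: V^5+ < Sc^3+ < Y^3+ < Sr^2+ < Rb^+ < Cs^+. The 4th smallest is Sr^2+.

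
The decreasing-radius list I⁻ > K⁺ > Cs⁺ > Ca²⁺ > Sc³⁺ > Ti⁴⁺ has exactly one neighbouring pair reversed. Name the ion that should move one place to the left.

Cs⁺

Compare adjacent ions: K⁺ and Cs⁺ are in one column with the same charge; the lighter period-4 ion has 2 fewer shells and is smaller — yet in this decreasing list K⁺ sits before Cs⁺. Nothing else is reversed, so Cs⁺ should move one place to the left.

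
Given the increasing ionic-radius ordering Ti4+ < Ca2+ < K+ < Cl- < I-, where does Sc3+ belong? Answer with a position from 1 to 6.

2

Tabulating Z and e⁻: Ti4+ (Z=22, 18 e⁻), Sc3+ (Z=21, 18 e⁻), Ca2+ (Z=20, 18 e⁻), K+ (Z=19, 18 e⁻), Cl- (Z=17, 18 e⁻), I- (Z=53, 54 e⁻). Ti4+ < Sc3+ (isoelectronic, higher Z=22 is smaller); Sc3+ < Ca2+ (both 18 e⁻, Z=21>20); Ca2+ < K+ (both 18 e⁻, Z=20>19); K+ < Cl- (both 18 e⁻, Z=19>17); Cl- < I- (same group, 2 shells fewer).
With Sc3+ included the full order is Ti4+ < Sc3+ < Ca2+ < K+ < Cl- < I-, so it takes position 2.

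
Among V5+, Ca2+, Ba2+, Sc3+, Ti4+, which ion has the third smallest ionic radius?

Sc3+

First list Z and electron count for each: V5+ has 18 e⁻ (Z=23), Ti4+ has 18 e⁻ (Z=22), Sc3+ has 18 e⁻ (Z=21), Ca2+ has 18 e⁻ (Z=20), Ba2+ has 54 e⁻ (Z=56). V5+ < Ti4+ (both 18 e⁻, Z=23>22); Ti4+ < Sc3+ (both 18 e⁻, Z=22>21); Sc3+ < Ca2+ (both 18 e⁻, Z=21>20); Ca2+ < Ba2+ (same group, period 4 vs 6).
Ordering: V5+ < Ti4+ < Sc3+ < Ca2+ < Ba2+. The third smallest is Sc3+.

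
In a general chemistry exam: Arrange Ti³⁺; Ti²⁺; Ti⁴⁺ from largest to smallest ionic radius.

For a single element, ionic radius drops as positive charge rises — Ti⁴⁺ < Ti²⁺.

Ti²⁺ > Ti³⁺ > Ti⁴⁺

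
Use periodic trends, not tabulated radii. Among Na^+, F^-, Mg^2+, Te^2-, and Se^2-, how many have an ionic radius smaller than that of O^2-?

3

Tabulating Z and e⁻: Mg^2+ has 10 e⁻ (Z=12), Na^+ has 10 e⁻ (Z=11), F^- has 10 e⁻ (Z=9), O^2- has 10 e⁻ (Z=8), Se^2- has 36 e⁻ (Z=34), Te^2- has 54 e⁻ (Z=52). Mg^2+ < Na^+ (both 10 e⁻, Z=12>11); Na^+ < F^- (isoelectronic, higher Z=11 is smaller); F^- < O^2- (isoelectronic, higher Z=9 is smaller); O^2- < Se^2- (same group, 2 shells fewer); Se^2- < Te^2- (same group, 1 shell fewer).
Placing each against O^2-: smaller — Mg^2+, Na^+, F^-; larger — Se^2-, Te^2-. That's 3.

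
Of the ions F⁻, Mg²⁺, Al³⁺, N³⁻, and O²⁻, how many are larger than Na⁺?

3

Isoelectronic series (10 e⁻ each). Size is set by nuclear charge: more protons means a smaller ion. Al³⁺ (Z=13), Mg²⁺ (Z=12), Na⁺ (Z=11), F⁻ (Z=9), O²⁻ (Z=8), N³⁻ (Z=7).
Ordering all of them (including Na⁺) by radius gives Al³⁺ < Mg²⁺ < Na⁺ < F⁻ < O²⁻ < N³⁻. That's 3.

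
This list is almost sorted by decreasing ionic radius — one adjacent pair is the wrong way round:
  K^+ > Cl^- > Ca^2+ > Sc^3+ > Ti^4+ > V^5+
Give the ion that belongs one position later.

Check each adjacent pair. K^+ and Cl^- are reversed: both have 18 electrons but Z(K)=19 > Z(Cl)=17, so K^+ should be the smaller of the two. No other neighbouring pair contradicts the periodic trends, so K^+ is the ion listed too early.

K^+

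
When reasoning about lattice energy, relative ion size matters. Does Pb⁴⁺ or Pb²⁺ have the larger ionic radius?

Pb²⁺

Same element, different charge: the more highly charged cation has fewer electrons and a greater effective nuclear charge per electron, making Pb⁴⁺ the smallest.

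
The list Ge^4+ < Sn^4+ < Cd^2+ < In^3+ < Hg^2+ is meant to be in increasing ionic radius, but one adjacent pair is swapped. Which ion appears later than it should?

In^3+

Check each adjacent pair. Cd^2+ and In^3+ are reversed: In^3+ and Cd^2+ share 46 electrons; the higher nuclear charge on In (Z=49) contracts it more, so In^3+ < Cd^2+. No other neighbouring pair contradicts the periodic trends, so In^3+ is the ion listed too late.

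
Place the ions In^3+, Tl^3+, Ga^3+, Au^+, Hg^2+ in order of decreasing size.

Work out protons and electrons: Ga^3+: 28 e⁻, Z=31, In^3+: 46 e⁻, Z=49, Tl^3+: 78 e⁻, Z=81, Hg^2+: 78 e⁻, Z=80, Au^+: 78 e⁻, Z=79. Ga^3+ < In^3+ (same group, period 4 vs 5); In^3+ < Tl^3+ (same group, 1 shell fewer); Tl^3+ < Hg^2+ (both 78 e⁻, Z=81>80); Hg^2+ < Au^+ (both 78 e⁻, Z=80>79).

Au^+ > Hg^2+ > Tl^3+ > In^3+ > Ga^3+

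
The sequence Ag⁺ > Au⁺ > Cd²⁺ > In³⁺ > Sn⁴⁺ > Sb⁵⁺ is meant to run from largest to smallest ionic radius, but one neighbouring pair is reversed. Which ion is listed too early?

Ag⁺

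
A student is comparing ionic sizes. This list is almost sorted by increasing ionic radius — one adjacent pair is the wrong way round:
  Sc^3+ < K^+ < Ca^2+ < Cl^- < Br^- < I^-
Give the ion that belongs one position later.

K^+

Check each adjacent pair. K^+ and Ca^2+ are reversed: Ca^2+ and K^+ share 18 electrons; the higher nuclear charge on Ca (Z=20) contracts it more, so Ca^2+ < K^+. No other neighbouring pair contradicts the periodic trends, so K^+ is the ion listed too early.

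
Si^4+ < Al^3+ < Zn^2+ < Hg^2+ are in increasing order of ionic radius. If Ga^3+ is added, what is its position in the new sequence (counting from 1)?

Tabulating Z and e⁻: Si^4+ (Z=14, 10 e⁻), Al^3+ (Z=13, 10 e⁻), Ga^3+ (Z=31, 28 e⁻), Zn^2+ (Z=30, 28 e⁻), Hg^2+ (Z=80, 78 e⁻). Si^4+ < Al^3+ (both 10 e⁻, Z=14>13); Al^3+ < Ga^3+ (same group, period 3 vs 4); Ga^3+ < Zn^2+ (isoelectronic, higher Z=31 is smaller); Zn^2+ < Hg^2+ (same group, period 4 vs 6).
With Ga^3+ included the full order is Si^4+ < Al^3+ < Ga^3+ < Zn^2+ < Hg^2+, so it takes position 3.

3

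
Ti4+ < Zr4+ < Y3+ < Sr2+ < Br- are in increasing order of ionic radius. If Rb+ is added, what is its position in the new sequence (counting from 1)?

Electron counts and nuclear charges: Ti4+: 18 e⁻, Z=22, Zr4+: 36 e⁻, Z=40, Y3+: 36 e⁻, Z=39, Sr2+: 36 e⁻, Z=38, Rb+: 36 e⁻, Z=37, Br-: 36 e⁻, Z=35. Ti4+ < Zr4+ (same group, period 4 vs 5); Zr4+ < Y3+ (isoelectronic, higher Z=40 is smaller); Y3+ < Sr2+ (both 36 e⁻, Z=39>38); Sr2+ < Rb+ (both 36 e⁻, Z=38>37); Rb+ < Br- (isoelectronic, higher Z=37 is smaller).
Putting Rb+ in gives Ti4+ < Zr4+ < Y3+ < Sr2+ < Rb+ < Br-; it lands at slot 5.

5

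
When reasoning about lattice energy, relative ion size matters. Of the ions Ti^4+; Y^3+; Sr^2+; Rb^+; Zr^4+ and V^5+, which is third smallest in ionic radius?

Zr^4+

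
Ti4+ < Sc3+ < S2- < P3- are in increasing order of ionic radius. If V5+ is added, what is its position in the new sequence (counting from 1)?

Isoelectronic series (18 e⁻ each). Size is set by nuclear charge: more protons means a smaller ion. V5+ (Z=23), Ti4+ (Z=22), Sc3+ (Z=21), S2- (Z=16), P3- (Z=15).
Putting V5+ in gives V5+ < Ti4+ < Sc3+ < S2- < P3-; it lands at slot 1.

1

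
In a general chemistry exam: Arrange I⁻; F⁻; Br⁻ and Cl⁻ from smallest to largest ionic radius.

All are in the same group with charge -1. Radius grows down the group as n (the outermost shell) increases.

F⁻ < Cl⁻ < Br⁻ < I⁻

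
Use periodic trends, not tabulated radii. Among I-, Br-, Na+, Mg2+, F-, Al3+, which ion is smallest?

Tabulating Z and e⁻: Al3+ (Z=13, 10 e⁻), Mg2+ (Z=12, 10 e⁻), Na+ (Z=11, 10 e⁻), F- (Z=9, 10 e⁻), Br- (Z=35, 36 e⁻), I- (Z=53, 54 e⁻). Al3+ < Mg2+ (isoelectronic, higher Z=13 is smaller); Mg2+ < Na+ (both 10 e⁻, Z=12>11); Na+ < F- (isoelectronic, higher Z=11 is smaller); F- < Br- (same group, 2 shells fewer); Br- < I- (same group, 1 shell fewer).

Al3+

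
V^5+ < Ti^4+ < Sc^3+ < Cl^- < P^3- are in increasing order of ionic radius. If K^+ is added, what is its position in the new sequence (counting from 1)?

Each ion has 18 electrons. The ranking follows nuclear charge in reverse — greater Z gives a smaller radius. V^5+ (Z=23), Ti^4+ (Z=22), Sc^3+ (Z=21), K^+ (Z=19), Cl^- (Z=17), P^3- (Z=15).
Putting K^+ in gives V^5+ < Ti^4+ < Sc^3+ < K^+ < Cl^- < P^3-; it lands at slot 4.

4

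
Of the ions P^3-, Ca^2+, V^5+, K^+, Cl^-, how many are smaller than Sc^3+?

1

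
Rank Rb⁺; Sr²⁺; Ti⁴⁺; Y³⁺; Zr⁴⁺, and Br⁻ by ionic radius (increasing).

Ti⁴⁺ < Zr⁴⁺ < Y³⁺ < Sr²⁺ < Rb⁺ < Br⁻

Work out protons and electrons: Ti⁴⁺ has 18 e⁻ (Z=22), Zr⁴⁺ has 36 e⁻ (Z=40), Y³⁺ has 36 e⁻ (Z=39), Sr²⁺ has 36 e⁻ (Z=38), Rb⁺ has 36 e⁻ (Z=37), Br⁻ has 36 e⁻ (Z=35). Ti⁴⁺ < Zr⁴⁺ (same group, period 4 vs 5); Zr⁴⁺ < Y³⁺ (isoelectronic, higher Z=40 is smaller); Y³⁺ < Sr²⁺ (isoelectronic, higher Z=39 is smaller); Sr²⁺ < Rb⁺ (both 36 e⁻, Z=38>37); Rb⁺ < Br⁻ (isoelectronic, higher Z=37 is smaller).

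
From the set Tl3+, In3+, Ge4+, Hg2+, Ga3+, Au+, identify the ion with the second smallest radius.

Ga3+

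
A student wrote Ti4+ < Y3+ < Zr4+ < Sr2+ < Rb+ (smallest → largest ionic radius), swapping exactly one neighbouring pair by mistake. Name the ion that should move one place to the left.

Zr4+

Scanning neighbour by neighbour, only Y3+/Zr4+ violates a trend: both have 36 electrons but Z(Zr)=40 > Z(Y)=39, so Zr4+ should be the smaller of the two. That makes Zr4+ the one sitting a position late relative to where it belongs.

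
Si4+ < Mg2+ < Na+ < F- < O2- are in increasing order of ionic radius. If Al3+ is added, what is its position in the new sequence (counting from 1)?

All of these have 10 electrons (isoelectronic). With the same electron cloud, the ion with the most protons pulls it in tightest. Nuclear charges: Si4+ (Z=14), Al3+ (Z=13), Mg2+ (Z=12), Na+ (Z=11), F- (Z=9), O2- (Z=8). Highest Z is smallest.
With Al3+ included the full order is Si4+ < Al3+ < Mg2+ < Na+ < F- < O2-, so it takes position 2.

2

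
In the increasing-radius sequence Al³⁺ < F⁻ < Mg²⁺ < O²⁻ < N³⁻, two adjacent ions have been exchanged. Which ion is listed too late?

Mg²⁺

The pair F⁻, Mg²⁺ is the wrong way round — they are isoelectronic (10 e⁻) and Mg has more protons than F (12 vs 9), making Mg²⁺ smaller. All other adjacent pairs agree with periodic trends, so Mg²⁺ is the misplaced ion.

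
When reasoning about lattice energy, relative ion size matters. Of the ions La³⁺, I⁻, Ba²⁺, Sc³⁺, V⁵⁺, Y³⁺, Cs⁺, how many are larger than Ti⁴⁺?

Work out protons and electrons: V⁵⁺ (Z=23, 18 e⁻), Ti⁴⁺ (Z=22, 18 e⁻), Sc³⁺ (Z=21, 18 e⁻), Y³⁺ (Z=39, 36 e⁻), La³⁺ (Z=57, 54 e⁻), Ba²⁺ (Z=56, 54 e⁻), Cs⁺ (Z=55, 54 e⁻), I⁻ (Z=53, 54 e⁻). V⁵⁺ < Ti⁴⁺ (both 18 e⁻, Z=23>22); Ti⁴⁺ < Sc³⁺ (isoelectronic, higher Z=22 is smaller); Sc³⁺ < Y³⁺ (same group, period 4 vs 5); Y³⁺ < La³⁺ (same group, period 5 vs 6); La³⁺ < Ba²⁺ (isoelectronic, higher Z=57 is smaller); Ba²⁺ < Cs⁺ (isoelectronic, higher Z=56 is smaller); Cs⁺ < I⁻ (isoelectronic, higher Z=55 is smaller).
Placing each against Ti⁴⁺: smaller — V⁵⁺; larger — Sc³⁺, Y³⁺, La³⁺, Ba²⁺, Cs⁺, I⁻. That's 6.

6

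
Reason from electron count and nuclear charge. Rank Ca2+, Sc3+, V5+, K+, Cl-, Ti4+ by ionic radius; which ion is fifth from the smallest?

K+

Each ion has 18 electrons. The ranking follows nuclear charge in reverse — greater Z gives a smaller radius. V5+ (Z=23), Ti4+ (Z=22), Sc3+ (Z=21), Ca2+ (Z=20), K+ (Z=19), Cl- (Z=17).
Ordering: V5+ < Ti4+ < Sc3+ < Ca2+ < K+ < Cl-. The fifth smallest is K+.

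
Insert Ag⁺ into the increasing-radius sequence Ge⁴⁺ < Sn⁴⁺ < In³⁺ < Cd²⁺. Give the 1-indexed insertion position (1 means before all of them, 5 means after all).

5

First list Z and electron count for each: Ge⁴⁺ (Z=32, 28 e⁻), Sn⁴⁺ (Z=50, 46 e⁻), In³⁺ (Z=49, 46 e⁻), Cd²⁺ (Z=48, 46 e⁻), Ag⁺ (Z=47, 46 e⁻). Ge⁴⁺ < Sn⁴⁺ (same group, 1 shell fewer); Sn⁴⁺ < In³⁺ (both 46 e⁻, Z=50>49); In³⁺ < Cd²⁺ (isoelectronic, higher Z=49 is smaller); Cd²⁺ < Ag⁺ (both 46 e⁻, Z=48>47).
The complete sequence is Ge⁴⁺ < Sn⁴⁺ < In³⁺ < Cd²⁺ < Ag⁺. Ag⁺ sits at position 5.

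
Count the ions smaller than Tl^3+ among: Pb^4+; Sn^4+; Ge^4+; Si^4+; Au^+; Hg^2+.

4

Si^4+: 10 e⁻, Z=14, Ge^4+: 28 e⁻, Z=32, Sn^4+: 46 e⁻, Z=50, Pb^4+: 78 e⁻, Z=82, Tl^3+: 78 e⁻, Z=81, Hg^2+: 78 e⁻, Z=80, Au^+: 78 e⁻, Z=79. Si^4+ < Ge^4+ (same group, period 3 vs 4); Ge^4+ < Sn^4+ (same group, 1 shell fewer); Sn^4+ < Pb^4+ (same group, period 5 vs 6); Pb^4+ < Tl^3+ (isoelectronic, higher Z=82 is smaller); Tl^3+ < Hg^2+ (both 78 e⁻, Z=81>80); Hg^2+ < Au^+ (isoelectronic, higher Z=80 is smaller).
Relative to Tl^3+, the ions that are smaller are Si^4+, Ge^4+, Sn^4+, Pb^4+. So 4 are smaller.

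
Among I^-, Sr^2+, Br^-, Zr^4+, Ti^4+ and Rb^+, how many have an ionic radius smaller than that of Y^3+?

2

Tabulating Z and e⁻: Ti^4+: 18 e⁻, Z=22, Zr^4+: 36 e⁻, Z=40, Y^3+: 36 e⁻, Z=39, Sr^2+: 36 e⁻, Z=38, Rb^+: 36 e⁻, Z=37, Br^-: 36 e⁻, Z=35, I^-: 54 e⁻, Z=53. Ti^4+ < Zr^4+ (same group, period 4 vs 5); Zr^4+ < Y^3+ (isoelectronic, higher Z=40 is smaller); Y^3+ < Sr^2+ (both 36 e⁻, Z=39>38); Sr^2+ < Rb^+ (both 36 e⁻, Z=38>37); Rb^+ < Br^- (isoelectronic, higher Z=37 is smaller); Br^- < I^- (same group, period 4 vs 5).
Overall: Ti^4+ < Zr^4+ < Y^3+ < Sr^2+ < Rb^+ < Br^- < I^-. Y^3+ has 2 below it and 4 above. That's 2.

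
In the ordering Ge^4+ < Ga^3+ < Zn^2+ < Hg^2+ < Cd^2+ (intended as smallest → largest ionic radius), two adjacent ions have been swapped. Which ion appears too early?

Scanning neighbour by neighbour, only Hg^2+/Cd^2+ violates a trend: both in group 12 with the same charge; Cd^2+ (period 5) has the smaller radius. That makes Hg^2+ the one sitting a position early relative to where it belongs.

Hg^2+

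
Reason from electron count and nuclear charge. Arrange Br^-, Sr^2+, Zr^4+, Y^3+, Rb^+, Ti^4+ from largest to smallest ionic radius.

Ti^4+: 18 e⁻, Z=22, Zr^4+: 36 e⁻, Z=40, Y^3+: 36 e⁻, Z=39, Sr^2+: 36 e⁻, Z=38, Rb^+: 36 e⁻, Z=37, Br^-: 36 e⁻, Z=35. Ti^4+ < Zr^4+ (same group, 1 shell fewer); Zr^4+ < Y^3+ (both 36 e⁻, Z=40>39); Y^3+ < Sr^2+ (both 36 e⁻, Z=39>38); Sr^2+ < Rb^+ (both 36 e⁻, Z=38>37); Rb^+ < Br^- (isoelectronic, higher Z=37 is smaller).

Br^- > Rb^+ > Sr^2+ > Y^3+ > Zr^4+ > Ti^4+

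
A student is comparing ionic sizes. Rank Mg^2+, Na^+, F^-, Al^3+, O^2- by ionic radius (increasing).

Al^3+ < Mg^2+ < Na^+ < F^- < O^2-

Each ion has 10 electrons. The ranking follows nuclear charge in reverse — greater Z gives a smaller radius. Al^3+ (Z=13), Mg^2+ (Z=12), Na^+ (Z=11), F^- (Z=9), O^2- (Z=8).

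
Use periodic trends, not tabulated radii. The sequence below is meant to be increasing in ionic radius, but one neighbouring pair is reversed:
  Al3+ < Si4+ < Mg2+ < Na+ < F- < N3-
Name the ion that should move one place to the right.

Al3+

Check each adjacent pair. Al3+ and Si4+ are reversed: they are isoelectronic (10 e⁻) and Si has more protons than Al (14 vs 13), making Si4+ smaller. No other neighbouring pair contradicts the periodic trends, so Al3+ is the ion listed too early.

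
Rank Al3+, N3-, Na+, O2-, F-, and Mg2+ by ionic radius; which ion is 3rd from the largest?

These species are isoelectronic with 10 electrons. The only difference is the number of protons: Al3+ (Z=13), Mg2+ (Z=12), Na+ (Z=11), F- (Z=9), O2- (Z=8), N3- (Z=7). The strongest nuclear pull (Al3+) gives the smallest ion.
So the order is Al3+ < Mg2+ < Na+ < F- < O2- < N3-; the 3rd-largest ion is F-.

F-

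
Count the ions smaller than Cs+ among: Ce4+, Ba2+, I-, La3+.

3

Isoelectronic series (54 e⁻ each). Size is set by nuclear charge: more protons means a smaller ion. Ce4+ (Z=58), La3+ (Z=57), Ba2+ (Z=56), Cs+ (Z=55), I- (Z=53).
Overall: Ce4+ < La3+ < Ba2+ < Cs+ < I-. Cs+ has 3 below it and 1 above. Count: 3.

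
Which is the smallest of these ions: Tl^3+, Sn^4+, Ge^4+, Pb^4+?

Work out protons and electrons: Ge^4+ (Z=32, 28 e⁻), Sn^4+ (Z=50, 46 e⁻), Pb^4+ (Z=82, 78 e⁻), Tl^3+ (Z=81, 78 e⁻). Ge^4+ < Sn^4+ (same group, 1 shell fewer); Sn^4+ < Pb^4+ (same group, period 5 vs 6); Pb^4+ < Tl^3+ (both 78 e⁻, Z=82>81).

Ge^4+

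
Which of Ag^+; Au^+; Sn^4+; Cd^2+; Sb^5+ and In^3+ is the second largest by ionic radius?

Ag^+

Electron counts and nuclear charges: Sb^5+ (Z=51, 46 e⁻), Sn^4+ (Z=50, 46 e⁻), In^3+ (Z=49, 46 e⁻), Cd^2+ (Z=48, 46 e⁻), Ag^+ (Z=47, 46 e⁻), Au^+ (Z=79, 78 e⁻). Sb^5+ < Sn^4+ (both 46 e⁻, Z=51>50); Sn^4+ < In^3+ (both 46 e⁻, Z=50>49); In^3+ < Cd^2+ (isoelectronic, higher Z=49 is smaller); Cd^2+ < Ag^+ (both 46 e⁻, Z=48>47); Ag^+ < Au^+ (same group, period 5 vs 6).
So the order is Sb^5+ < Sn^4+ < In^3+ < Cd^2+ < Ag^+ < Au^+; the 2nd-largest ion is Ag^+.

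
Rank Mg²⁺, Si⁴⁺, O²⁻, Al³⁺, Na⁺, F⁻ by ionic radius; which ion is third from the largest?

Each ion has 10 electrons. The ranking follows nuclear charge in reverse — greater Z gives a smaller radius. Si⁴⁺ (Z=14), Al³⁺ (Z=13), Mg²⁺ (Z=12), Na⁺ (Z=11), F⁻ (Z=9), O²⁻ (Z=8).
That gives Si⁴⁺ < Al³⁺ < Mg²⁺ < Na⁺ < F⁻ < O²⁻. From the largest end, number 3 is Na⁺.

Na⁺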